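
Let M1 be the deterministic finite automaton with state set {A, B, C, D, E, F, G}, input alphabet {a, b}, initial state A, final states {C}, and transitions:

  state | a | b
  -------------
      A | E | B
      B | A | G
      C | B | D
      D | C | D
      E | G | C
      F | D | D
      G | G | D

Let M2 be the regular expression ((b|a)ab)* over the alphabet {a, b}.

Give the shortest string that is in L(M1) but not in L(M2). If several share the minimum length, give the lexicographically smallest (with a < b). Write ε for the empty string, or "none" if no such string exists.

ab

The string ab is accepted by M1 but not by M2.
No shorter string lies in the difference, and ab is the lexicographically first length-2 string in L(M1) \ L(M2).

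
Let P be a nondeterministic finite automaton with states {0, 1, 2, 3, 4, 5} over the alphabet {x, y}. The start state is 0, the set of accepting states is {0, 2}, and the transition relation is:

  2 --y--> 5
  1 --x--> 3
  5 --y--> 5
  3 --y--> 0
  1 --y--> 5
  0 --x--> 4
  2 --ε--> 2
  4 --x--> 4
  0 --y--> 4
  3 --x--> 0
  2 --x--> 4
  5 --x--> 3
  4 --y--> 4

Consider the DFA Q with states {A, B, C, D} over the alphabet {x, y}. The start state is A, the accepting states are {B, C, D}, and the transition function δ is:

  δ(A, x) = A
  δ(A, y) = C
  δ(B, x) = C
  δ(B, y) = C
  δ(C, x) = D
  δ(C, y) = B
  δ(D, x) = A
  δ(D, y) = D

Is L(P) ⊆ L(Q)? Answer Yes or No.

The empty string ε is in L(P) but not in L(Q).
So L(P) ⊄ L(Q).

No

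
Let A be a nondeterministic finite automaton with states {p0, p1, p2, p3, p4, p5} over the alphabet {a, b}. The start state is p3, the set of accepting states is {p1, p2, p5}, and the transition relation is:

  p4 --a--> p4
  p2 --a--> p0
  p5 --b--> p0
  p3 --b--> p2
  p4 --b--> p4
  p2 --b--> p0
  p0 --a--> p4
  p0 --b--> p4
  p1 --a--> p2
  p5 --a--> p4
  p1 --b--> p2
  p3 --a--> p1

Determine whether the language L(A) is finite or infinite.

finite

The useful states (reachable from p3 and able to reach an accepting state) are {p1, p2, p3}.
Restricted to these states the transition graph has no cycle, so every accepting path has bounded length and L is finite.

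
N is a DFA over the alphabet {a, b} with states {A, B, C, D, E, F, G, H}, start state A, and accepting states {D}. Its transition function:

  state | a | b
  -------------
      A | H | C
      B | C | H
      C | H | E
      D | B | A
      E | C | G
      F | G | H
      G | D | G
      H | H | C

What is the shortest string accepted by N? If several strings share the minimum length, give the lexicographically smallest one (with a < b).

A breadth-first search from A reaches an accepting state first via the path A → C → E → G → D on input bbba.
No string of length < 4 is accepted (BFS exhausts all shorter strings without reaching an accepting state), and bbba is the lexicographically least accepting string of length 4.

bbba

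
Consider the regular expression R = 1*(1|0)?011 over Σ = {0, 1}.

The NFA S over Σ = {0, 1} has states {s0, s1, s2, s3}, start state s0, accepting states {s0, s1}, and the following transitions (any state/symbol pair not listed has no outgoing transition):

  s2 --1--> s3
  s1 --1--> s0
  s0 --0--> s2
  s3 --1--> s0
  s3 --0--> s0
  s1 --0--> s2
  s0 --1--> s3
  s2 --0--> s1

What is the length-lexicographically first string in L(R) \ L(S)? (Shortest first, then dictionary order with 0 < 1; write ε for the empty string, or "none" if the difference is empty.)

0011

The string 0011 is accepted by R but not by S.
No shorter string lies in the difference, and 0011 is the lexicographically first length-4 string in L(R) \ L(S).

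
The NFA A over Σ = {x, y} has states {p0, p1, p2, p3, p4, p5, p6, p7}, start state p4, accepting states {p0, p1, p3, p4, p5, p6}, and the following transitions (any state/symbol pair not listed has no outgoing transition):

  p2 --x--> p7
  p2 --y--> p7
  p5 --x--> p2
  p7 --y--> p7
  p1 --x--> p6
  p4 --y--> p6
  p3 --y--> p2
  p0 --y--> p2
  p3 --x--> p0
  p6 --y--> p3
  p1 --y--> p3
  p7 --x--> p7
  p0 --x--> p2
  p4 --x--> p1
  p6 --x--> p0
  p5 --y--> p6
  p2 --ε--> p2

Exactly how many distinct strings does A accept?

12

The useful subgraph on states {p0, p1, p3, p4, p6} is acyclic, so L(A) is finite; the longest accepting path visits 5 useful states, giving maximum string length 4.
Counting accepting paths from p4 by length: 1 of length 0, 2 of length 1, 4 of length 2, 4 of length 3, 1 of length 4. Total 12.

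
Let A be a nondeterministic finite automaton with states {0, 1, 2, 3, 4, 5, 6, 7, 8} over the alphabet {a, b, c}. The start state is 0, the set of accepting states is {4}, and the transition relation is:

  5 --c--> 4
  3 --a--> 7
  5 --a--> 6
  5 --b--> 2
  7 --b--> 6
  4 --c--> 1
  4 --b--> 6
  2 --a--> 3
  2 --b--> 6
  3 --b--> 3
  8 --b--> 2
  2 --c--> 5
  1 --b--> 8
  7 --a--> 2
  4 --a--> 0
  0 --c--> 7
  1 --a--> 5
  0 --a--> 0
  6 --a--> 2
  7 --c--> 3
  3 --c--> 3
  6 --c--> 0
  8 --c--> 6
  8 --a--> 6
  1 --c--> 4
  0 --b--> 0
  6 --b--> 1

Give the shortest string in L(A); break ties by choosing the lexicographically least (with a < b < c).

A breadth-first search from 0 reaches an accepting state first via the path 0 → 7 → 2 → 5 → 4 on input cacc.
No string of length < 4 is accepted (BFS exhausts all shorter strings without reaching an accepting state), and cacc is the lexicographically least accepting string of length 4.

cacc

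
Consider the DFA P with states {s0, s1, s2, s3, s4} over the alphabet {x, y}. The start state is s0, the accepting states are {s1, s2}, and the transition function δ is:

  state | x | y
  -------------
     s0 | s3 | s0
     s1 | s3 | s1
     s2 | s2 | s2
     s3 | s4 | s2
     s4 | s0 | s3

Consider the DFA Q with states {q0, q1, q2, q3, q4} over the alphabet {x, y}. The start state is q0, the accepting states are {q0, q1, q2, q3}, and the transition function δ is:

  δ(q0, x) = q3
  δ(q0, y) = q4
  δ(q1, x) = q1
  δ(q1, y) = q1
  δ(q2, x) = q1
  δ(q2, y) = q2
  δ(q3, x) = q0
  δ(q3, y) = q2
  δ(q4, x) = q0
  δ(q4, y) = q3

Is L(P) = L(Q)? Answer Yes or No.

The string yxy is accepted by P but rejected by Q.
So L(P) ≠ L(Q).

No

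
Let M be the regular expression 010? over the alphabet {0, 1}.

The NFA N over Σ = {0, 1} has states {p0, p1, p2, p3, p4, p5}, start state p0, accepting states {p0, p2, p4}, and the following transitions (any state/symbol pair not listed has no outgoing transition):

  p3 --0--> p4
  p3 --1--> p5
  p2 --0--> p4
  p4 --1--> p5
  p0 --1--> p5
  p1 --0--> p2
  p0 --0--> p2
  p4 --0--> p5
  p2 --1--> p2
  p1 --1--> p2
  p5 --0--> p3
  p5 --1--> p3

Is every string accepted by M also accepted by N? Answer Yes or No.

Yes

Converting the expression M to a DFA (subset construction, then merging equivalent states) gives the minimal DFA with states {m0, m1, m2, m3, m4}, start state m0, accepting states {m3, m4} and transitions m0: 0→m1, 1→m2; m1: 0→m2, 1→m3; m2: 0→m2, 1→m2; m3: 0→m4, 1→m2; m4: 0→m2, 1→m2.
Exploring the product automaton M × N from the start pair (m0, p0), following both machines on each input symbol, reaches 8 state pairs: (m0, p0), (m1, p2), (m2, p5), (m2, p4), (m3, p2), (m2, p3), (m4, p4), (m2, p2).
M accepts in {m3, m4} and N accepts in {p0, p2, p4}. The reachable pairs whose M-component is accepting are (m3, p2), (m4, p4); in each of them the N-component is accepting too, so the product for L(M) \ L(N) (M-component accepting, N-component rejecting) has no reachable accepting pair and the difference is empty.
Hence every string in L(M) is also in L(N).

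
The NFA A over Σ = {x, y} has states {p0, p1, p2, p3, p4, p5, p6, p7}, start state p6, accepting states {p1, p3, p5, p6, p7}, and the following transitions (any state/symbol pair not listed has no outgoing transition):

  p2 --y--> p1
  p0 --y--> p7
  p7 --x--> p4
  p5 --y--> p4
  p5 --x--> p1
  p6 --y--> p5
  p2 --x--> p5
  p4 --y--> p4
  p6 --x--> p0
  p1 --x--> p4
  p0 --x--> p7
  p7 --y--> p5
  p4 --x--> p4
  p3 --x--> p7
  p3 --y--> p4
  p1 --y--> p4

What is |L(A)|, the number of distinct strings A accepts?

The useful subgraph on states {p0, p1, p5, p6, p7} is acyclic, so L(A) is finite; the longest accepting path visits 5 useful states, giving maximum string length 4.
Counting accepting paths from p6 by length: 1 of length 0, 1 of length 1, 3 of length 2, 2 of length 3, 2 of length 4. Total 9.

9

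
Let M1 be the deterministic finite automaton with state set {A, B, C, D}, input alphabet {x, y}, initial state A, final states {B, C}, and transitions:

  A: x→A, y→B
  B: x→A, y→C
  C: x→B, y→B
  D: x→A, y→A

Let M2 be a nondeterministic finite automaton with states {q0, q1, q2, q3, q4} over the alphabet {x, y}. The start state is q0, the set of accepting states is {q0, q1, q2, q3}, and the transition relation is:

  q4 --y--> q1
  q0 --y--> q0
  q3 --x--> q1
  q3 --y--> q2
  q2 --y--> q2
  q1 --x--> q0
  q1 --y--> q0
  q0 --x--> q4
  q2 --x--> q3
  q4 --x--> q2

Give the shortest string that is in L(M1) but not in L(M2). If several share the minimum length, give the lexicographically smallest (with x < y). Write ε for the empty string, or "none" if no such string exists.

yyx

The string yyx is accepted by M1 but not by M2.
No shorter string lies in the difference, and yyx is the lexicographically first length-3 string in L(M1) \ L(M2).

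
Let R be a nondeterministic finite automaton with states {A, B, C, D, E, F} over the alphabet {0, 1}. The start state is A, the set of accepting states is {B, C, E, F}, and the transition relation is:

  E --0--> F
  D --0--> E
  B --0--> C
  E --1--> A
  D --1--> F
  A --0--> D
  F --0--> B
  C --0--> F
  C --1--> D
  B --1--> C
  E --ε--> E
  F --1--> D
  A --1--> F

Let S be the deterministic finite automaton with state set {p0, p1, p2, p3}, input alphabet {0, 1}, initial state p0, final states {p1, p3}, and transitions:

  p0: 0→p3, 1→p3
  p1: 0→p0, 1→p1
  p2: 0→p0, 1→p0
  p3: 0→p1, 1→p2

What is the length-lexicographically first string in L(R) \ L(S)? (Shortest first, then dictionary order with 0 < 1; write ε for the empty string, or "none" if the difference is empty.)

01

The string 01 is accepted by R but not by S.
No shorter string lies in the difference, and 01 is the lexicographically first length-2 string in L(R) \ L(S).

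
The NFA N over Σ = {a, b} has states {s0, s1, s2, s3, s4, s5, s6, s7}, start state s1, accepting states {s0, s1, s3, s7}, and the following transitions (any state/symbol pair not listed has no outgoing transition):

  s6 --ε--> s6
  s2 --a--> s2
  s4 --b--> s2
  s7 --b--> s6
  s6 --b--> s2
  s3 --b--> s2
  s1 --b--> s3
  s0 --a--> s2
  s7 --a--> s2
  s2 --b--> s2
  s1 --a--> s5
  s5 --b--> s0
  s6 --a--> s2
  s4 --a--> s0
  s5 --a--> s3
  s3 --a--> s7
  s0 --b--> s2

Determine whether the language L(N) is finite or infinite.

The useful states (reachable from s1 and able to reach an accepting state) are {s0, s1, s3, s5, s7}.
Restricted to these states the transition graph has no cycle, so every accepting path has bounded length and L is finite.

finite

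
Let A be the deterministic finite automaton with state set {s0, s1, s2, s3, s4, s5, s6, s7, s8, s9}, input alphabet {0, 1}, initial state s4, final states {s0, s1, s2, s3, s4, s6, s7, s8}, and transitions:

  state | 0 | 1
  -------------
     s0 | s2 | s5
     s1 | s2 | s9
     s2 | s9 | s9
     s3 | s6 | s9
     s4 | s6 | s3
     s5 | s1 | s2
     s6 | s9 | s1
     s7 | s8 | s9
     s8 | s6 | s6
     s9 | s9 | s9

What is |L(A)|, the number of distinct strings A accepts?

8

The useful subgraph on states {s1, s2, s3, s4, s6} is acyclic, so L(A) is finite; the longest accepting path visits 5 useful states, giving maximum string length 4.
Counting accepting paths from s4 by length: 1 of length 0, 2 of length 1, 2 of length 2, 2 of length 3, 1 of length 4. Total 8.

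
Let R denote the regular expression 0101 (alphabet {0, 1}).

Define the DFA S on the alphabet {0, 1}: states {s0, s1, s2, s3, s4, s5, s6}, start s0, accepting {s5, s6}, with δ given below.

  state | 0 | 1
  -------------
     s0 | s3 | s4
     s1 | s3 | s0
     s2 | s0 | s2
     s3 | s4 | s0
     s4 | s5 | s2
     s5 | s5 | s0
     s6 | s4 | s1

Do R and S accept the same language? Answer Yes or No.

The string 0101 is accepted by R but rejected by S.
So L(R) ≠ L(S).

No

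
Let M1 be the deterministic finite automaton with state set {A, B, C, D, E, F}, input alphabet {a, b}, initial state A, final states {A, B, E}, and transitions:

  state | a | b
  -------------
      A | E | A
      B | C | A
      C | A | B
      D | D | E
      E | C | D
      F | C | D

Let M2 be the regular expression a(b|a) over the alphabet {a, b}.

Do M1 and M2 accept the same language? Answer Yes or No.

No

The empty string ε is accepted by M1 but rejected by M2.
So L(M1) ≠ L(M2).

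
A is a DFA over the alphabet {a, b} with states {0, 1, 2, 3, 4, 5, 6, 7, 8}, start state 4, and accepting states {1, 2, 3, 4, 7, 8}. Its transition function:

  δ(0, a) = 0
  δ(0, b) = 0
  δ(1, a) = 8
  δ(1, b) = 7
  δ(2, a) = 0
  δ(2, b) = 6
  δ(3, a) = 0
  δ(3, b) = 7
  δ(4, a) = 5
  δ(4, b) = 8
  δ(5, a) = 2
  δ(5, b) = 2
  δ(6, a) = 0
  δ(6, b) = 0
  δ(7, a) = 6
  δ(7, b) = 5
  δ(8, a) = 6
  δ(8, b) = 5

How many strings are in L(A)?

6

The useful subgraph on states {2, 4, 5, 8} is acyclic, so L(A) is finite; the longest accepting path visits 4 useful states, giving maximum string length 3.
Counting accepting paths from 4 by length: 1 of length 0, 1 of length 1, 2 of length 2, 2 of length 3. Total 6.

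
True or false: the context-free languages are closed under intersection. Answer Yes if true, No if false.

{aⁿbⁿcᵐ : m,n≥0} and {aᵐbⁿcⁿ : m,n≥0} are both context-free, but their intersection {aⁿbⁿcⁿ : n≥0} is not (pumping lemma).

No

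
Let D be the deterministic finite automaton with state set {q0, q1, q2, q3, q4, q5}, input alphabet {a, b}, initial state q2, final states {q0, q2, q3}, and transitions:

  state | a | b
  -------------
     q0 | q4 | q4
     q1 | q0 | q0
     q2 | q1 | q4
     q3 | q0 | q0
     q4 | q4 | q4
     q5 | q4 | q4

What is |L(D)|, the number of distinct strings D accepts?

3

The useful subgraph on states {q0, q1, q2} is acyclic, so L(D) is finite; the longest accepting path visits 3 useful states, giving maximum string length 2.
Counting accepting paths from q2 by length: 1 of length 0, 2 of length 2. Total 3.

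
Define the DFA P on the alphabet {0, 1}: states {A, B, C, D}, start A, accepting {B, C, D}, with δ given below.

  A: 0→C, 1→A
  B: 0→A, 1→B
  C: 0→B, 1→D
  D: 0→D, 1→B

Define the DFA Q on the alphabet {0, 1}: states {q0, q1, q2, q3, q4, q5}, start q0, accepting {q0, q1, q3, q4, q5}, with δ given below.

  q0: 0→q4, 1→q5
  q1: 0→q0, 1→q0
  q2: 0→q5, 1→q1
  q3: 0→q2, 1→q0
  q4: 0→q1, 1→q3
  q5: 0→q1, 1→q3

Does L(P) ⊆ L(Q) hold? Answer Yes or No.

The string 010 is in L(P) but not in L(Q).
So L(P) ⊄ L(Q).

No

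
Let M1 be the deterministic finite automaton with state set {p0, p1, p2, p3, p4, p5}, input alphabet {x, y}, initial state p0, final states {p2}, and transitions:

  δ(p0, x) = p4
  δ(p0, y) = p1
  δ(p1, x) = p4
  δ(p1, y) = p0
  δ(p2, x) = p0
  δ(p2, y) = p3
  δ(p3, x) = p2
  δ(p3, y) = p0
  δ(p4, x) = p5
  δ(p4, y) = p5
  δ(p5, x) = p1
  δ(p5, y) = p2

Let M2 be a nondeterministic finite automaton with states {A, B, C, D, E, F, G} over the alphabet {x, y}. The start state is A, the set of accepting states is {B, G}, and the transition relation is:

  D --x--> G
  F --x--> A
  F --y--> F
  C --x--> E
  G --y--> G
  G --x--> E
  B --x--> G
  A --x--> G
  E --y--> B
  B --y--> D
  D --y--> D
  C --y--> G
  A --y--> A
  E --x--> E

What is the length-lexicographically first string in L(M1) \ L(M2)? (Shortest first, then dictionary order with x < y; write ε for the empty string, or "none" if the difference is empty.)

xyyyx

The string xyyyx is accepted by M1 but not by M2.
No shorter string lies in the difference, and xyyyx is the lexicographically first length-5 string in L(M1) \ L(M2).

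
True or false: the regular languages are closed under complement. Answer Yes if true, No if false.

Yes

Take a complete DFA for L and swap accepting and non-accepting states; the resulting DFA accepts exactly Σ* \ L.
So the regular languages are closed under complement.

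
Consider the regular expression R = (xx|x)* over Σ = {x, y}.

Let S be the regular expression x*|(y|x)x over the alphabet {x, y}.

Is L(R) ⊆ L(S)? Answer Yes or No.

Yes

Converting the expression R to a DFA (subset construction, then merging equivalent states) gives the minimal DFA with states {r0, r1}, start state r0, accepting states {r0} and transitions r0: x→r0, y→r1; r1: x→r1, y→r1.
Converting the expression S to a DFA (subset construction, then merging equivalent states) gives the minimal DFA with states {s0, s1, s2, s3, s4}, start state s0, accepting states {s0, s1, s4} and transitions s0: x→s1, y→s2; s1: x→s1, y→s3; s2: x→s4, y→s3; s3: x→s3, y→s3; s4: x→s3, y→s3.
Exploring the product automaton R × S from the start pair (r0, s0), following both machines on each input symbol, reaches 5 state pairs: (r0, s0), (r0, s1), (r1, s2), (r1, s3), (r1, s4).
R accepts in {r0} and S accepts in {s0, s1, s4}. The reachable pairs whose R-component is accepting are (r0, s0), (r0, s1); in each of them the S-component is accepting too, so the product for L(R) \ L(S) (R-component accepting, S-component rejecting) has no reachable accepting pair and the difference is empty.
Hence every string in L(R) is also in L(S).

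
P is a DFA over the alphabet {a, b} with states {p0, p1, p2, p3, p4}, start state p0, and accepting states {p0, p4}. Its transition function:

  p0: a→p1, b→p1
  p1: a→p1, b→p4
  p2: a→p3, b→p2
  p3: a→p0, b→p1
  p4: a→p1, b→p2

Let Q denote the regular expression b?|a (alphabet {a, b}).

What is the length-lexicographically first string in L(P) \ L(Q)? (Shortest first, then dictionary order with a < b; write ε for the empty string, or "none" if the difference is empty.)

ab

The string ab is accepted by P but not by Q.
No shorter string lies in the difference, and ab is the lexicographically first length-2 string in L(P) \ L(Q).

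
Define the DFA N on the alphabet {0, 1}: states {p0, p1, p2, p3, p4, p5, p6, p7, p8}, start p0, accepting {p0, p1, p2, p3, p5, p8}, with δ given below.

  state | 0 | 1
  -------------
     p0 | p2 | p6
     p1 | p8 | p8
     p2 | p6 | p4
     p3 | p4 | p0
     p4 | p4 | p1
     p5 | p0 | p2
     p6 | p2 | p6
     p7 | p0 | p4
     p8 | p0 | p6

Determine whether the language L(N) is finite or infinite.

State p0 is reachable from the start and can reach an accepting state, and it lies on the cycle p0 → p2 → p4 → p1 → p8 → p0.
Traversing that cycle any number of times yields accepted strings of unbounded length, so the language is infinite.

infinite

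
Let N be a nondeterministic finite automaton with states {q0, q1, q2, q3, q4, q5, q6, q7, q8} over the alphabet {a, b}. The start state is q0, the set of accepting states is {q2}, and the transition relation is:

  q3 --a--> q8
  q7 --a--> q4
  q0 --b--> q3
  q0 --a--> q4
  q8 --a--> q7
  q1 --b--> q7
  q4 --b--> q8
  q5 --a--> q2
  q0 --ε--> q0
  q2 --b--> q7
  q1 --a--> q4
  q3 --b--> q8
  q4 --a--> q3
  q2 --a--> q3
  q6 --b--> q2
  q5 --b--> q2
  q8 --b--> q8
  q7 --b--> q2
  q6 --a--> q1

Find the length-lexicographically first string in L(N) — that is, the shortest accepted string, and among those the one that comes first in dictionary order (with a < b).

A breadth-first search from q0 reaches an accepting state first via the path q0 → q4 → q8 → q7 → q2 on input abab.
No string of length < 4 is accepted (BFS exhausts all shorter strings without reaching an accepting state), and abab is the lexicographically least accepting string of length 4.

abab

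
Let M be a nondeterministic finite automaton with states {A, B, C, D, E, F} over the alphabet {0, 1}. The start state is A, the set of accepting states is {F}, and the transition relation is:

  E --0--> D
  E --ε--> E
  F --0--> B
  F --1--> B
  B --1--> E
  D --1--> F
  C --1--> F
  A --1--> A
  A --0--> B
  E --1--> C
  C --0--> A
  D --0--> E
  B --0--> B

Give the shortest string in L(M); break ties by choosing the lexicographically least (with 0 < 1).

A breadth-first search from A reaches an accepting state first via the path A → B → E → D → F on input 0101.
No string of length < 4 is accepted (BFS exhausts all shorter strings without reaching an accepting state), and 0101 is the lexicographically least accepting string of length 4.

0101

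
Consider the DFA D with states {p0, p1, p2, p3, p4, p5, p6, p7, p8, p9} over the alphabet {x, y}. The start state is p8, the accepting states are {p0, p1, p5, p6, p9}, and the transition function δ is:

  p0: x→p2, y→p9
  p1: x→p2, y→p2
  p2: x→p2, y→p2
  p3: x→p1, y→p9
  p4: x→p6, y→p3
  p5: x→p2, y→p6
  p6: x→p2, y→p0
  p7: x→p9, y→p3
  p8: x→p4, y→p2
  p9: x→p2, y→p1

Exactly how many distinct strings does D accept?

The useful subgraph on states {p0, p1, p3, p4, p6, p8, p9} is acyclic, so L(D) is finite; the longest accepting path visits 6 useful states, giving maximum string length 5.
Counting accepting paths from p8 by length: 1 of length 2, 3 of length 3, 2 of length 4, 1 of length 5. Total 7.

7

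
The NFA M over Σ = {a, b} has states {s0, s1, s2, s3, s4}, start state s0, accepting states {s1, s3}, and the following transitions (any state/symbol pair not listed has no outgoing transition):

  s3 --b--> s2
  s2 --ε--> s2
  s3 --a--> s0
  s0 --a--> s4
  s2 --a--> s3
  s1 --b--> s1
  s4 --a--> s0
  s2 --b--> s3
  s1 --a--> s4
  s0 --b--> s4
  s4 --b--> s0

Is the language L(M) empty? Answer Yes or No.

Yes

The states reachable from the start state are {s0, s4}.
None of the accepting states {s1, s3} is reachable, so no string is accepted and L(M) = ∅.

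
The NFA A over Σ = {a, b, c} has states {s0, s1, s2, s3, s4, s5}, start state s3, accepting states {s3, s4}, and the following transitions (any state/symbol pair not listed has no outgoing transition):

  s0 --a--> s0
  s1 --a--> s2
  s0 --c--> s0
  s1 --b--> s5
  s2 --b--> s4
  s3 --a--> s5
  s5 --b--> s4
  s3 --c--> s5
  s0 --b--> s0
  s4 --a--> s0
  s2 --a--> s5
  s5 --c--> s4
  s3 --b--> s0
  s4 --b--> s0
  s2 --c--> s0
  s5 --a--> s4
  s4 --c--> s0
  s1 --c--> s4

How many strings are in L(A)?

7

The useful subgraph on states {s3, s4, s5} is acyclic, so L(A) is finite; the longest accepting path visits 3 useful states, giving maximum string length 2.
Counting accepting paths from s3 by length: 1 of length 0, 6 of length 2. Total 7.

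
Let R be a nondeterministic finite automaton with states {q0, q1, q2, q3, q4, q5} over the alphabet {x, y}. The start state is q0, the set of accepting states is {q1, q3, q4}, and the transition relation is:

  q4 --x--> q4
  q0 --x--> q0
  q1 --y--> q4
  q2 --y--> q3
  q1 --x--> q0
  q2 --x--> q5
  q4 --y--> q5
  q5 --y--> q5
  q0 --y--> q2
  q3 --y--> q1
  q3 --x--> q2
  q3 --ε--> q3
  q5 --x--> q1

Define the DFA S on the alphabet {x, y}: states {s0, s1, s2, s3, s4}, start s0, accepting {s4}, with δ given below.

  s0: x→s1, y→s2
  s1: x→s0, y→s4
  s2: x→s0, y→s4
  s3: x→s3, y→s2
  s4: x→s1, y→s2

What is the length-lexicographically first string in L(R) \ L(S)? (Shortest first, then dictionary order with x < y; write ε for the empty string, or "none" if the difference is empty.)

The string xyy is accepted by R but not by S.
No shorter string lies in the difference, and xyy is the lexicographically first length-3 string in L(R) \ L(S).

xyy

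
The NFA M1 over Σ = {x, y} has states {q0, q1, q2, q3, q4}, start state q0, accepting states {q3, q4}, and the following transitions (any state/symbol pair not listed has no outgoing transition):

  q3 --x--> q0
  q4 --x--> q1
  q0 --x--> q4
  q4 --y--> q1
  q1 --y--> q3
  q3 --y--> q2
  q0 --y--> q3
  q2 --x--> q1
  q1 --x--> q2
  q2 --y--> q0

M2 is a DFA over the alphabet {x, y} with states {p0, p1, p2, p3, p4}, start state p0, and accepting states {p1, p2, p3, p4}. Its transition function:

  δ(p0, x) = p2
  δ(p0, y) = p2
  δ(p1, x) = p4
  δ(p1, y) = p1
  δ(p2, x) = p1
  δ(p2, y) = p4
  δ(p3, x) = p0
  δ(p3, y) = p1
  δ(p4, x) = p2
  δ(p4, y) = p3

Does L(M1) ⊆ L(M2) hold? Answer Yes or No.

No

The string yyyx is in L(M1) but not in L(M2).
So L(M1) ⊄ L(M2).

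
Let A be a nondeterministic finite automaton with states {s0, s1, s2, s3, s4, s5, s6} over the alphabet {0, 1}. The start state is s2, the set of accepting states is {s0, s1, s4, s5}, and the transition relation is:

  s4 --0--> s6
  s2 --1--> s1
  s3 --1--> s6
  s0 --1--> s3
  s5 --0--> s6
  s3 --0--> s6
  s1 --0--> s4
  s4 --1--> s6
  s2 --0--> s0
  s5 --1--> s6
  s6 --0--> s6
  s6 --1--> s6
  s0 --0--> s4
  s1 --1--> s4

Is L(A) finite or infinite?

The useful states (reachable from s2 and able to reach an accepting state) are {s0, s1, s2, s4}.
Restricted to these states the transition graph has no cycle, so every accepting path has bounded length and L is finite.

finite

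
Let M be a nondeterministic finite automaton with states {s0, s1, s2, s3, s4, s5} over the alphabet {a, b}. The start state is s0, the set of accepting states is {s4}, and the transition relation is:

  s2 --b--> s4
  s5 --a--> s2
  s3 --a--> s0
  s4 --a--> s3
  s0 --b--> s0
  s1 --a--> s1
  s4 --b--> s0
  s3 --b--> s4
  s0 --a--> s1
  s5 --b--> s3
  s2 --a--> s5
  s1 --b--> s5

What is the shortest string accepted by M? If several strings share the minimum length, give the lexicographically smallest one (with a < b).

A breadth-first search from s0 reaches an accepting state first via the path s0 → s1 → s5 → s2 → s4 on input abab.
No string of length < 4 is accepted (BFS exhausts all shorter strings without reaching an accepting state), and abab is the lexicographically least accepting string of length 4.

abab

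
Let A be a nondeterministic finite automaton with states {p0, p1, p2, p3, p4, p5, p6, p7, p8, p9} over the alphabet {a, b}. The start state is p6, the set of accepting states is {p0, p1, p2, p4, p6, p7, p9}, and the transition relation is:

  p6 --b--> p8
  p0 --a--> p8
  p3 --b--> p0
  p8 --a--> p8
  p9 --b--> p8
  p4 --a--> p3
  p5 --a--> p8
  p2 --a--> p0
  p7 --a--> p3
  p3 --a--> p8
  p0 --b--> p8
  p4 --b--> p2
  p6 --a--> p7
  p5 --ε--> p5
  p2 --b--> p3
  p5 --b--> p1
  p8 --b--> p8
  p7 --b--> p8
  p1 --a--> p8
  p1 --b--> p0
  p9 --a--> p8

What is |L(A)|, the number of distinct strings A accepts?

The useful subgraph on states {p0, p3, p6, p7} is acyclic, so L(A) is finite; the longest accepting path visits 4 useful states, giving maximum string length 3.
Counting accepting paths from p6 by length: 1 of length 0, 1 of length 1, 1 of length 3. Total 3.

3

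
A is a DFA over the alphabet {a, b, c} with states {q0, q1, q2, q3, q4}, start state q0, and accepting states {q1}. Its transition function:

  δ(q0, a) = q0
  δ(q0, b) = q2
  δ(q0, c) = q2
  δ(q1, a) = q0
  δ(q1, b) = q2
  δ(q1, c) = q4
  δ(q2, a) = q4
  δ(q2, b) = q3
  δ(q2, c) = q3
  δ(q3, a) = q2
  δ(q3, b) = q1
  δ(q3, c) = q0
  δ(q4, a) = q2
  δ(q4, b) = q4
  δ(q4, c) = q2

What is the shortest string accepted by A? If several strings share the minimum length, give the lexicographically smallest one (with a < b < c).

bbb

A breadth-first search from q0 reaches an accepting state first via the path q0 → q2 → q3 → q1 on input bbb.
No string of length < 3 is accepted (BFS exhausts all shorter strings without reaching an accepting state), and bbb is the lexicographically least accepting string of length 3.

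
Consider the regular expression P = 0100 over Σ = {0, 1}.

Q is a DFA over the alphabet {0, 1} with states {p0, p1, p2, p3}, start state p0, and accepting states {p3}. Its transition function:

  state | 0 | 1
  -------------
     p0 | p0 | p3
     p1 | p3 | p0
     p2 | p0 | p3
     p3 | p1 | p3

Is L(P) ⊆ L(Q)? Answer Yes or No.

Yes

Converting the expression P to a DFA (subset construction, then merging equivalent states) gives the minimal DFA with states {r0, r1, r2, r3, r4, r5}, start state r0, accepting states {r5} and transitions r0: 0→r1, 1→r2; r1: 0→r2, 1→r3; r2: 0→r2, 1→r2; r3: 0→r4, 1→r2; r4: 0→r5, 1→r2; r5: 0→r2, 1→r2.
Exploring the product automaton P × Q from the start pair (r0, p0), following both machines on each input symbol, reaches 8 state pairs: (r0, p0), (r1, p0), (r2, p3), (r2, p0), (r3, p3), (r2, p1), (r4, p1), (r5, p3).
P accepts in {r5} and Q accepts in {p3}. The reachable pairs whose P-component is accepting are (r5, p3); in each of them the Q-component is accepting too, so the product for L(P) \ L(Q) (P-component accepting, Q-component rejecting) has no reachable accepting pair and the difference is empty.
Hence every string in L(P) is also in L(Q).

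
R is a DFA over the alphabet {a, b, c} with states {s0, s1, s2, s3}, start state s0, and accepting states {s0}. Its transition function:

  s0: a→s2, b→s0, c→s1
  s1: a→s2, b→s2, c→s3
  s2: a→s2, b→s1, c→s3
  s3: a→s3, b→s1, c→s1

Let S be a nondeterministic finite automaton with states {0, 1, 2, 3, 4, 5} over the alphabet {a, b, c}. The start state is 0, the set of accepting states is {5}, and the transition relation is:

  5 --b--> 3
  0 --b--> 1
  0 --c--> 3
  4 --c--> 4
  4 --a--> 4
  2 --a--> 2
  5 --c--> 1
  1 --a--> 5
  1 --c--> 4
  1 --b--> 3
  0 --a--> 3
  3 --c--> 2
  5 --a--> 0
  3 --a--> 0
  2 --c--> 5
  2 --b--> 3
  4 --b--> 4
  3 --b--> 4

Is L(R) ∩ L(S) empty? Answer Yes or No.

Yes

Exploring the product automaton R × S from the start pair (s0, 0), following both machines on each input symbol, reaches 20 state pairs: (s0, 0), (s2, 3), (s0, 1), (s1, 3), (s2, 0), (s1, 4), (s3, 2), (s2, 5), (s0, 3), (s2, 4), (s1, 1), (s3, 3), (s3, 4), (s1, 5), (s3, 1), (s0, 4), (s1, 2), (s3, 0), (s3, 5), (s2, 2).
R accepts in {s0} and S accepts in {5}; no reachable pair has both components accepting, so no string drives both machines to acceptance simultaneously and L(R) ∩ L(S) = ∅.
So no string is accepted by both, and the intersection is empty.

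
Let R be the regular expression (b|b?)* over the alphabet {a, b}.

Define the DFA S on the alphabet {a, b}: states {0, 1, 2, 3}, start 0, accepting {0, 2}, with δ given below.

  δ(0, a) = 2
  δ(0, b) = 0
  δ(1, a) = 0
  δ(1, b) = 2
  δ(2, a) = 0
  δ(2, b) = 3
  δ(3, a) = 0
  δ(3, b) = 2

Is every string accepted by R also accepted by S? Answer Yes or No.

Converting the expression R to a DFA (subset construction, then merging equivalent states) gives the minimal DFA with states {r0, r1}, start state r0, accepting states {r0} and transitions r0: a→r1, b→r0; r1: a→r1, b→r1.
Exploring the product automaton R × S from the start pair (r0, 0), following both machines on each input symbol, reaches 4 state pairs: (r0, 0), (r1, 2), (r1, 0), (r1, 3).
R accepts in {r0} and S accepts in {0, 2}. The reachable pairs whose R-component is accepting are (r0, 0); in each of them the S-component is accepting too, so the product for L(R) \ L(S) (R-component accepting, S-component rejecting) has no reachable accepting pair and the difference is empty.
Hence every string in L(R) is also in L(S).

Yes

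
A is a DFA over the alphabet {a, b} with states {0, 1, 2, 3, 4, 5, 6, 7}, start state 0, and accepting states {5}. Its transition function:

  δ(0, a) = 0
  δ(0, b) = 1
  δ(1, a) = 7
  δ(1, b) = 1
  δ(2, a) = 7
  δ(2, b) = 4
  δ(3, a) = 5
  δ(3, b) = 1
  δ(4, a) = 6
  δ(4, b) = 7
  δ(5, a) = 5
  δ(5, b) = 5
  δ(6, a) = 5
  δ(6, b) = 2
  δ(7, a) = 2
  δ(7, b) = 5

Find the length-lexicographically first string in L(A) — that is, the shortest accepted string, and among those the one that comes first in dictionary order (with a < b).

bab

A breadth-first search from 0 reaches an accepting state first via the path 0 → 1 → 7 → 5 on input bab.
No string of length < 3 is accepted (BFS exhausts all shorter strings without reaching an accepting state), and bab is the lexicographically least accepting string of length 3.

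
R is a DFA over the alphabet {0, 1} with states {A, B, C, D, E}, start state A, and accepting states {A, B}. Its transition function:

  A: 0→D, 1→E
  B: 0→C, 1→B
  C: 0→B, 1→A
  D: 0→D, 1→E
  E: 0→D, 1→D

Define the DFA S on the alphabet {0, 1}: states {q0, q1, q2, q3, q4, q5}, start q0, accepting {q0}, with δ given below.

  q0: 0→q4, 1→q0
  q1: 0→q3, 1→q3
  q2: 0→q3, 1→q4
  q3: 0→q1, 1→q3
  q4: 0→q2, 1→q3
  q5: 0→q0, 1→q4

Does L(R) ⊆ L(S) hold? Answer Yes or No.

Yes

Exploring the product automaton R × S from the start pair (A, q0), following both machines on each input symbol, reaches 9 state pairs: (A, q0), (D, q4), (E, q0), (D, q2), (E, q3), (D, q0), (D, q3), (E, q4), (D, q1).
R accepts in {A, B} and S accepts in {q0}. The reachable pairs whose R-component is accepting are (A, q0); in each of them the S-component is accepting too, so the product for L(R) \ L(S) (R-component accepting, S-component rejecting) has no reachable accepting pair and the difference is empty.
Hence every string in L(R) is also in L(S).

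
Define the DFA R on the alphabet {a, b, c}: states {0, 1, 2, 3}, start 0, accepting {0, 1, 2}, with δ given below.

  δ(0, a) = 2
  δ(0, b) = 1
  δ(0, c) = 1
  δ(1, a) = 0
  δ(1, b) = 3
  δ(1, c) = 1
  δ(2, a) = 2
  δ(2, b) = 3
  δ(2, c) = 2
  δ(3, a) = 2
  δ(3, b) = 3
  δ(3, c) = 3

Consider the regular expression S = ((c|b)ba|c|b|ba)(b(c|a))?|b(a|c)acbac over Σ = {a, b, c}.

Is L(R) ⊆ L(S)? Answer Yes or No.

The empty string ε is in L(R) but not in L(S).
So L(R) ⊄ L(S).

No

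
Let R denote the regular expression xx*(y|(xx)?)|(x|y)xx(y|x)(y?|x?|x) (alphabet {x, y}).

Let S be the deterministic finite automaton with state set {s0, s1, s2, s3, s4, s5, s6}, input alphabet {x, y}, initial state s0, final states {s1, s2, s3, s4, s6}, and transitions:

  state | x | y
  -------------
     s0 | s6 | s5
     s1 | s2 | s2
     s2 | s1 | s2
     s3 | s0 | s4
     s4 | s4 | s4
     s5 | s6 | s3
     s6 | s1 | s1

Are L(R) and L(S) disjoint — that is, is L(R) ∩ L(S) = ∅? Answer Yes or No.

The string x is accepted by both R and S.
Hence L(R) ∩ L(S) ≠ ∅.

No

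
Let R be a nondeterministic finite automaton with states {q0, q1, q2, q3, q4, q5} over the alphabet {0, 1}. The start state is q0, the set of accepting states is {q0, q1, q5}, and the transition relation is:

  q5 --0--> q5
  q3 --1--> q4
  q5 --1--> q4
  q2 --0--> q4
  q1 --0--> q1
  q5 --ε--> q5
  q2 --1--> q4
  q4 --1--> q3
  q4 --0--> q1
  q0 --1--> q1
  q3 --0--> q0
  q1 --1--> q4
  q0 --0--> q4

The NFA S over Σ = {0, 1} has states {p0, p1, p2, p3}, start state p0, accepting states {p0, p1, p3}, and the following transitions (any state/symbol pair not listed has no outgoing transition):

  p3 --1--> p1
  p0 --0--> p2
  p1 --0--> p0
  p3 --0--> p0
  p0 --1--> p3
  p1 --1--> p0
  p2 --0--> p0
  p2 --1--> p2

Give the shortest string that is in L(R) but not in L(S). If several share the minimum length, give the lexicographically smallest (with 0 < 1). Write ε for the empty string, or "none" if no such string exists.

The string 000 is accepted by R but not by S.
No shorter string lies in the difference, and 000 is the lexicographically first length-3 string in L(R) \ L(S).

000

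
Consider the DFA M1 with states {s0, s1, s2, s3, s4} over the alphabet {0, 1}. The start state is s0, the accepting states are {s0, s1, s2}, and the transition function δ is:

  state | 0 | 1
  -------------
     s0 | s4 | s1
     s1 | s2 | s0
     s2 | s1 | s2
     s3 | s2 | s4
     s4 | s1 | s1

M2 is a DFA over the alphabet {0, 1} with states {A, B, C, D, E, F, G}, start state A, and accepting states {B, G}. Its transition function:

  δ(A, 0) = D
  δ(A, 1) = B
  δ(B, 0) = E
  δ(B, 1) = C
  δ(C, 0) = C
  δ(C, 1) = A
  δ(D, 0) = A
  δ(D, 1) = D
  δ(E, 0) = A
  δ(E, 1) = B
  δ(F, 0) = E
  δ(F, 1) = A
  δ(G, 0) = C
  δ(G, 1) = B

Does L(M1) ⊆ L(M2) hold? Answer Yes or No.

The empty string ε is in L(M1) but not in L(M2).
So L(M1) ⊄ L(M2).

No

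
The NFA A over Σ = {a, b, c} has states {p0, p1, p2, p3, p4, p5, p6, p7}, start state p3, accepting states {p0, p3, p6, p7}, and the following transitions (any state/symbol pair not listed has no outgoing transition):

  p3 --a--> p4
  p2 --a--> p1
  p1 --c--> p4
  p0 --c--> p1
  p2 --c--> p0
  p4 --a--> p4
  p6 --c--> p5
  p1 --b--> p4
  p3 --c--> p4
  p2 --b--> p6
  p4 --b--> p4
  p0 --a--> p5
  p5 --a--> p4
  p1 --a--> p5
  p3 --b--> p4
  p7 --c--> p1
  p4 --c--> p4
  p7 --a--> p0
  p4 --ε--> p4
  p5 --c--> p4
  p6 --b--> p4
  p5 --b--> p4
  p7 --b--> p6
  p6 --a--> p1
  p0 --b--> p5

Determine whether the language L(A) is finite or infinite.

finite

The useful states (reachable from p3 and able to reach an accepting state) are {p3}.
Restricted to these states the transition graph has no cycle, so every accepting path has bounded length and L is finite.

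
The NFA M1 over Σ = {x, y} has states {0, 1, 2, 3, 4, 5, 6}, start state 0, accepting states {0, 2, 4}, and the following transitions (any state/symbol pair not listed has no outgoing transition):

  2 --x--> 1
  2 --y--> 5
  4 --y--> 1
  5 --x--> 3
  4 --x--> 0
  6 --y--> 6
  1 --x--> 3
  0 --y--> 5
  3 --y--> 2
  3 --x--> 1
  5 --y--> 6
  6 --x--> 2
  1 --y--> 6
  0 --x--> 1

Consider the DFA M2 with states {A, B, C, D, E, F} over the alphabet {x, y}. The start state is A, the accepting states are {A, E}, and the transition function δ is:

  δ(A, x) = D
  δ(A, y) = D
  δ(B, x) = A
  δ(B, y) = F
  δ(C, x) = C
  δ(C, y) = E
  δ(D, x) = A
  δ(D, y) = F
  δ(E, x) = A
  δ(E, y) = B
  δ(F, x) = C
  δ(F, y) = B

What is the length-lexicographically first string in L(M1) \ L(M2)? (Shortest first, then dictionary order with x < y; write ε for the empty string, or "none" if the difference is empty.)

The string xxy is accepted by M1 but not by M2.
No shorter string lies in the difference, and xxy is the lexicographically first length-3 string in L(M1) \ L(M2).

xxy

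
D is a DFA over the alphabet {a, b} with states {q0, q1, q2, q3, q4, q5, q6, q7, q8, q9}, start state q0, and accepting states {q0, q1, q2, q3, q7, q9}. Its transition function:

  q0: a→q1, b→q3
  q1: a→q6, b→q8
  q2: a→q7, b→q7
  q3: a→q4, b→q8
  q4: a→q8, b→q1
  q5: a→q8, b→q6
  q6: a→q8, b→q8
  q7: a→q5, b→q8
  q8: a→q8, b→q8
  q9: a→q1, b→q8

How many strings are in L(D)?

The useful subgraph on states {q0, q1, q3, q4} is acyclic, so L(D) is finite; the longest accepting path visits 4 useful states, giving maximum string length 3.
Counting accepting paths from q0 by length: 1 of length 0, 2 of length 1, 1 of length 3. Total 4.

4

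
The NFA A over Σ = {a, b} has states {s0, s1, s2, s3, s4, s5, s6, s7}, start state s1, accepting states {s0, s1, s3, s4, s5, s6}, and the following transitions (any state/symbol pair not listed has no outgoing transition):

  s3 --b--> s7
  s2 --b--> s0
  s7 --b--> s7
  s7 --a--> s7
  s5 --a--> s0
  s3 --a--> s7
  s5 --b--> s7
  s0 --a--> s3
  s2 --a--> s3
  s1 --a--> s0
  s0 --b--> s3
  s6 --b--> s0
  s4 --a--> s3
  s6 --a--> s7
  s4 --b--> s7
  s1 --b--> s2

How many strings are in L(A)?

The useful subgraph on states {s0, s1, s2, s3} is acyclic, so L(A) is finite; the longest accepting path visits 4 useful states, giving maximum string length 3.
Counting accepting paths from s1 by length: 1 of length 0, 1 of length 1, 4 of length 2, 2 of length 3. Total 8.

8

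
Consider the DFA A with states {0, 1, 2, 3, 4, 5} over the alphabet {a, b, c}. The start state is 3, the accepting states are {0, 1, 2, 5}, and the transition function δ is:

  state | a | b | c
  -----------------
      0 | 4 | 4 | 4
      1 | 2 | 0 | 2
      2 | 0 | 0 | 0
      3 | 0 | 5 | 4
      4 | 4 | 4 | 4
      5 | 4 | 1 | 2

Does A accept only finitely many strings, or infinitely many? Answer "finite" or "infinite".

The useful states (reachable from 3 and able to reach an accepting state) are {0, 1, 2, 3, 5}.
Restricted to these states the transition graph has no cycle, so every accepting path has bounded length and L is finite.

finite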